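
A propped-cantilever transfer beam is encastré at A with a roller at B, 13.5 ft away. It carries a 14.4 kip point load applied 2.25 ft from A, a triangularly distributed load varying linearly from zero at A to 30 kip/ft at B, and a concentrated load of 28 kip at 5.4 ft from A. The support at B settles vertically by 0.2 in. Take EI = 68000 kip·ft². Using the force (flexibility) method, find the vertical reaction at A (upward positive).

R_A = 128.5 kip

Remove the prop at B; the released (primary) structure is a cantilever built in at A.
Deflection at B on the released cantilever, summing each load's contribution:
  point load 14.4 at a = 2.25: Pa²(3L − a)/(6EI) = 464.7/EI
  triangular load, peak 30 at the free end: 11w₀L⁴/(120EI) = 91341/EI
  point load 28 at a = 5.4: Pa²(3L − a)/(6EI) = 4776/EI
  δ_0 = 96583/EI
Tip deflection under a unit load at B: L³/(3EI) = 820.1/EI.
With EI = 68000 kip·ft²: δ_0 = 1.4203 ft and δ_{BB} = 0.012061 ft/kip.
Compatibility — the beam at B must follow the support down by 0.01667 ft: δ_0 − R_B·δ_{BB} = 0.01667, so R_B = (1.4203 − 0.01667)/0.012061 = 116.4 kip.
Vertical equilibrium: R_A = ΣP − R_B = 244.9 − 116.4 = 128.5 kip.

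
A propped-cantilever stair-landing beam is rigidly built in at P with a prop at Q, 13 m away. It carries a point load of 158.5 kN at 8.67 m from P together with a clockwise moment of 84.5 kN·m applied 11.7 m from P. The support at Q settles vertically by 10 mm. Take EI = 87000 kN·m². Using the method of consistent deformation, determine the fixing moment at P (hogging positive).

Choose R_Q as the redundant. The primary structure is the cantilever fixed at P.
Primary-structure tip deflection at Q by superposition:
  point load 158.5 at a = 8.67: Pa²(3L − a)/(6EI) = 60227/EI
  clockwise couple 84.5 at a = 11.7: M₀a(2L − a)/(2EI) = 7069/EI
  δ_0 = 67295/EI
Flexibility coefficient — unit upward force at Q: δ_{QQ} = L³/(3EI) = 732.3/EI.
With EI = 87000 kN·m²: δ_0 = 0.77351 m and δ_{QQ} = 0.008418 m/kN.
Compatibility — the beam at Q must follow the support down by 0.01 m: δ_0 − R_Q·δ_{QQ} = 0.01, so R_Q = (0.77351 − 0.01)/0.008418 = 90.7 kN.
Moment equilibrium about P: M_P = Σ(load moments about P) − R_Q·L = 1459 − 90.7×13 = 279.5 kN·m.

M_P = 279.5 kN·m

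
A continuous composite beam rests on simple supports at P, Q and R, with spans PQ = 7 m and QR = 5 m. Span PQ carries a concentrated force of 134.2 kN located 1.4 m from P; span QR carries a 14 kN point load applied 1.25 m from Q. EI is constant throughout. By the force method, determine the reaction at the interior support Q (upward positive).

Insert a hinge at Q; M_Q is the redundant, and each span becomes simply supported.
End slopes at the hinge Q, treating each span as simply supported:
  span PQ: point load 134.2 at a = 1.4: Pab(L + a)/(6LEI) = 210.4/EI
  span QR: point load 14 at a = 1.25: Pab(L + b)/(6LEI) = 19.14/EI
  relative rotation θ_0 = (210.4 + 19.14)/EI = 229.6/EI
A unit hogging moment at Q produces rotation L₁/(3EI) + L₂/(3EI) = 4/EI.
Compatibility: M_Q·(L₁+L₂)/(3EI) = θ_0, giving M_Q = 57.39 kN·m (hogging).
Span PQ, ΣM about P with M_Q applied at Q: R_Q^{PQ}·7 = 187.9 + 57.39, so R_Q^{PQ} = 35.04 kN and R_P = 134.2 − 35.04 = 99.16 kN.
Span QR, ΣM about R: R_Q^{QR}·5 = 52.5 + 57.39, so R_Q^{QR} = 21.98 kN and R_R = 14 − 21.98 = -7.978 kN.
R_Q = 35.04 + 21.98 = 57.02 kN.

R_Q = 57.02 kN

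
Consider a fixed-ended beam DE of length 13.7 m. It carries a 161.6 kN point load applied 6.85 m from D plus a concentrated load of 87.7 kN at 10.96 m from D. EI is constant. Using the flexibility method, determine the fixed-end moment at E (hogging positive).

Release both end moments; the primary structure is a simply-supported span DE with redundants M_D and M_E.
Simple-span end rotations at D and E under the given loads:
  at D: point load 161.6 at a = 6.85: Pab(L + b)/(6LEI) = 1896/EI
  at E: point load 161.6 at a = 6.85: Pab(L + a)/(6LEI) = 1896/EI
  at D: point load 87.7 at a = 10.96: Pab(L + b)/(6LEI) = 526.7/EI
  at E: point load 87.7 at a = 10.96: Pab(L + a)/(6LEI) = 790.1/EI
  θ_D0 = 2422/EI,  θ_E0 = 2686/EI
Flexibility coefficients: a unit moment at one end gives L/(3EI) there and L/(6EI) at the far end, so f₁₁ = f₂₂ = 4.567/EI and f₁₂ = f₂₁ = 2.283/EI.
Compatibility — zero rotation at each built-in end:
  4.567 M_D + 2.283 M_E = 2422
  2.283 M_D + 4.567 M_E = 2686
Solving the pair gives M_D = 315.2 kN·m and M_E = 430.5 kN·m (hogging).

M_E = 430.5 kN·m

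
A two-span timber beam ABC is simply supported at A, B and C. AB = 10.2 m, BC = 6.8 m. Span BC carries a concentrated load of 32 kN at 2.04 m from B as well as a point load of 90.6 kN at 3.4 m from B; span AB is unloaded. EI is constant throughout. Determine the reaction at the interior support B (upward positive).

Take M_B as the redundant. Released structure: two simple spans AB and BC with a hinge at B.
Discontinuity in slope at B on the released structure — sum the simple-span end rotations:
  span BC: point load 32 at a = 2.04: Pab(L + b)/(6LEI) = 88.04/EI
  span BC: point load 90.6 at a = 3.4: Pab(L + b)/(6LEI) = 261.8/EI
  relative rotation θ_0 = (0 + 349.9)/EI = 349.9/EI
A unit hogging moment at B produces rotation L₁/(3EI) + L₂/(3EI) = 5.667/EI.
Compatibility: M_B·(L₁+L₂)/(3EI) = θ_0, giving M_B = 61.74 kN·m (hogging).
Span AB, ΣM about A with M_B applied at B: R_B^{AB}·10.2 = 0 + 61.74, so R_B^{AB} = 6.053 kN and R_A = 0 − 6.053 = -6.053 kN.
Span BC, ΣM about C: R_B^{BC}·6.8 = 460.4 + 61.74, so R_B^{BC} = 76.78 kN and R_C = 122.6 − 76.78 = 45.82 kN.
R_B = 6.053 + 76.78 = 82.83 kN.

R_B = 82.83 kN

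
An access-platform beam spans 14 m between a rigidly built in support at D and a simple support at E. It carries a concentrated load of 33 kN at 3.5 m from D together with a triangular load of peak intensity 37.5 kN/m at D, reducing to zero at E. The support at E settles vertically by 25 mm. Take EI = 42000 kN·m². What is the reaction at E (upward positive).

R_E = 54.19 kN

Take the reaction at E as the redundant and release it; the primary structure is a cantilever fixed at D.
Free-end deflection of the primary structure under the applied loading (downward +):
  point load 33 at a = 3.5: Pa²(3L − a)/(6EI) = 2594/EI
  triangular load, peak 37.5 at the fixed end: w₀L⁴/(30EI) = 48020/EI
  δ_0 = 50614/EI
Flexibility coefficient — unit upward force at E: δ_{EE} = L³/(3EI) = 914.7/EI.
With EI = 42000 kN·m²: δ_0 = 1.2051 m and δ_{EE} = 0.021778 m/kN.
Compatibility — the beam at E must follow the support down by 0.025 m: δ_0 − R_E·δ_{EE} = 0.025, so R_E = (1.2051 − 0.025)/0.021778 = 54.19 kN.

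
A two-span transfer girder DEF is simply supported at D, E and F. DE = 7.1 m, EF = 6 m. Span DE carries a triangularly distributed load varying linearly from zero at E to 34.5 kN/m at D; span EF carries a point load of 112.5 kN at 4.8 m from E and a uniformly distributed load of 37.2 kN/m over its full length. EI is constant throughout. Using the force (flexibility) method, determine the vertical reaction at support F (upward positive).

R_F = 174.7 kN

Insert a hinge at E; M_E is the redundant, and each span becomes simply supported.
Rotations at E on the released spans (each span's end-slope, ×1/EI):
  span DE: triangular load, peak 34.5: 7w₀L³/(360EI) = 240.1/EI
  span EF: point load 112.5 at a = 4.8: Pab(L + b)/(6LEI) = 129.6/EI
  span EF: UDL 37.2: wL³/(24EI) = 334.8/EI
  relative rotation θ_0 = (240.1 + 464.4)/EI = 704.5/EI
A unit hogging moment at E produces rotation L₁/(3EI) + L₂/(3EI) = 4.367/EI.
Compatibility: M_E·(L₁+L₂)/(3EI) = θ_0, giving M_E = 161.3 kN·m (hogging).
Span EF, ΣM about F: R_E^{EF}·6 = 804.6 + 161.3, so R_E^{EF} = 161 kN and R_F = 335.7 − 161 = 174.7 kN.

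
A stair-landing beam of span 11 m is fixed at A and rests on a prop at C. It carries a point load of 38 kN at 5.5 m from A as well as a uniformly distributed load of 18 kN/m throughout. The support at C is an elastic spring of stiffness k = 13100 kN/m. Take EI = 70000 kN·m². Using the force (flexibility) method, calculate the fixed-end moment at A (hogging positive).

Release the roller at C. Primary structure: cantilever fixed at A.
Downward deflection at the released point C due to the loads:
  point load 38 at a = 5.5: Pa²(3L − a)/(6EI) = 5269/EI
  UDL 18: wL⁴/(8EI) = 32942/EI
  δ_0 = 38211/EI
Flexibility coefficient — unit upward force at C: δ_{CC} = L³/(3EI) = 443.7/EI.
With EI = 70000 kN·m²: δ_0 = 0.54587 m and δ_{CC} = 0.006338 m/kN.
Compatibility — the spring shortens by R_C/k under the reaction it provides: δ_0 − R_C·δ_{CC} = R_C/k. With 1/k = 0.000076 m/kN, R_C = δ_0 / (δ_{CC} + 1/k) = 0.54587 / (0.006338 + 0.000076) = 85.1 kN.
Moment equilibrium about A: M_A = Σ(load moments about A) − R_C·L = 1298 − 85.1×11 = 361.9 kN·m.

M_A = 361.9 kN·m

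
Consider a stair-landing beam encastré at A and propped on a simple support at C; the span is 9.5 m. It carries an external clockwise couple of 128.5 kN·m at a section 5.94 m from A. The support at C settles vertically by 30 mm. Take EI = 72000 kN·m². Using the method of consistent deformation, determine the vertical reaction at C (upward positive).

Take the reaction at C as the redundant and release it; the primary structure is a cantilever fixed at A.
Deflection at C on the released cantilever, summing each load's contribution:
  clockwise couple 128.5 at a = 5.94: M₀a(2L − a)/(2EI) = 4984/EI
Flexibility coefficient — unit upward force at C: δ_{CC} = L³/(3EI) = 285.8/EI.
With EI = 72000 kN·m²: δ_0 = 0.069226 m and δ_{CC} = 0.003969 m/kN.
Compatibility — the beam at C must follow the support down by 0.03 m: δ_0 − R_C·δ_{CC} = 0.03, so R_C = (0.069226 − 0.03)/0.003969 = 9.882 kN.

R_C = 9.882 kN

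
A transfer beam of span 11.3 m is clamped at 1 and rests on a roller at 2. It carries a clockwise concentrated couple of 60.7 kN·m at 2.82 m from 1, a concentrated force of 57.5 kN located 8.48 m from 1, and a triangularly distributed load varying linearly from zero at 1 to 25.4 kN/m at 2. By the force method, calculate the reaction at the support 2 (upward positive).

R_2 = 118.9 kN

Choose R_2 as the redundant. The primary structure is the cantilever fixed at 1.
Free-end deflection of the primary structure under the applied loading (downward +):
  clockwise couple 60.7 at a = 2.82: M₀a(2L − a)/(2EI) = 1693/EI
  point load 57.5 at a = 8.48: Pa²(3L − a)/(6EI) = 17518/EI
  triangular load, peak 25.4 at the free end: 11w₀L⁴/(120EI) = 37963/EI
  δ_0 = 57174/EI
Flexibility coefficient — unit upward force at 2: δ_{22} = L³/(3EI) = 481/EI.
The prop prevents deflection at 2: R_2 = δ_0/δ_{22} = 57174/481 = 118.9 kN.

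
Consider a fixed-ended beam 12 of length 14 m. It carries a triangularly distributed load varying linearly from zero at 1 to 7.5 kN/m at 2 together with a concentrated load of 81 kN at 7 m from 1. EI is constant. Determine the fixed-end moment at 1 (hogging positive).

M_1 = 190.8 kN·m

Take the two fixed-end moments M_1, M_2 as redundants; the released structure is the simple span 12.
Simple-span end rotations at 1 and 2 under the given loads:
  at 1: triangular load, peak 7.5: 7w₀L³/(360EI) = 400.2/EI
  at 2: triangular load, peak 7.5: w₀L³/(45EI) = 457.3/EI
  at 1: point load 81 at a = 7: Pab(L + b)/(6LEI) = 992.2/EI
  at 2: point load 81 at a = 7: Pab(L + a)/(6LEI) = 992.2/EI
  θ_10 = 1392/EI,  θ_20 = 1450/EI
Flexibility coefficients: a unit moment at one end gives L/(3EI) there and L/(6EI) at the far end, so f₁₁ = f₂₂ = 4.667/EI and f₁₂ = f₂₁ = 2.333/EI.
Compatibility — zero rotation at each built-in end:
  4.667 M_1 + 2.333 M_2 = 1392
  2.333 M_1 + 4.667 M_2 = 1450
Solving the pair gives M_1 = 190.8 kN·m and M_2 = 215.2 kN·m (hogging).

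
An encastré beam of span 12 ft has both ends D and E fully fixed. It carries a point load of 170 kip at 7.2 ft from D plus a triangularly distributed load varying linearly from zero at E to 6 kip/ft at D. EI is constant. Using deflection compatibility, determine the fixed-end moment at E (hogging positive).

Release both end moments; the primary structure is a simply-supported span DE with redundants M_D and M_E.
End rotations of the released simple span under the applied load (×1/EI):
  at D: point load 170 at a = 7.2: Pab(L + b)/(6LEI) = 1371/EI
  at E: point load 170 at a = 7.2: Pab(L + a)/(6LEI) = 1567/EI
  at D: triangular load, peak 6: w₀L³/(45EI) = 230.4/EI
  at E: triangular load, peak 6: 7w₀L³/(360EI) = 201.6/EI
  θ_D0 = 1601/EI,  θ_E0 = 1768/EI
Flexibility coefficients: a unit moment at one end gives L/(3EI) there and L/(6EI) at the far end, so f₁₁ = f₂₂ = 4/EI and f₁₂ = f₂₁ = 2/EI.
Compatibility — zero rotation at each built-in end:
  4 M_D + 2 M_E = 1601
  2 M_D + 4 M_E = 1768
Solving the pair gives M_D = 239 kip·ft and M_E = 322.6 kip·ft (hogging).

M_E = 322.6 kip·ft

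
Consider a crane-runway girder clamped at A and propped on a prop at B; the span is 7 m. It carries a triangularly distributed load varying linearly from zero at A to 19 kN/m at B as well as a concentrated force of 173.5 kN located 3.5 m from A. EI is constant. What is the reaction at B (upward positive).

Take the reaction at B as the redundant and release it; the primary structure is a cantilever fixed at A.
Downward deflection at the released point B due to the loads:
  triangular load, peak 19 at the free end: 11w₀L⁴/(120EI) = 4182/EI
  point load 173.5 at a = 3.5: Pa²(3L − a)/(6EI) = 6199/EI
  δ_0 = 10381/EI
Flexibility coefficient — unit upward force at B: δ_{BB} = L³/(3EI) = 114.3/EI.
The prop prevents deflection at B: R_B = δ_0/δ_{BB} = 10381/114.3 = 90.79 kN.

R_B = 90.79 kN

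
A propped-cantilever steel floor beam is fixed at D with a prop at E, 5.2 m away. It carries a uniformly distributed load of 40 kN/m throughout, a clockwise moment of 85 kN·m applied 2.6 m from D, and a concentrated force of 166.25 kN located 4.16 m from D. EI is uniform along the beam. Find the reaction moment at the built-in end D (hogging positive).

M_D = 207.6 kN·m

Choose R_E as the redundant. The primary structure is the cantilever fixed at D.
Free-end deflection of the primary structure under the applied loading (downward +):
  UDL 40: wL⁴/(8EI) = 3656/EI
  clockwise couple 85 at a = 2.6: M₀a(2L − a)/(2EI) = 861.9/EI
  point load 166.25 at a = 4.16: Pa²(3L − a)/(6EI) = 5486/EI
  δ_0 = 10003/EI
Flexibility coefficient — unit upward force at E: δ_{EE} = L³/(3EI) = 46.87/EI.
The prop prevents deflection at E: R_E = δ_0/δ_{EE} = 10003/46.87 = 213.4 kN.
Moment equilibrium about D: M_D = Σ(load moments about D) − R_E·L = 1317 − 213.4×5.2 = 207.6 kN·m.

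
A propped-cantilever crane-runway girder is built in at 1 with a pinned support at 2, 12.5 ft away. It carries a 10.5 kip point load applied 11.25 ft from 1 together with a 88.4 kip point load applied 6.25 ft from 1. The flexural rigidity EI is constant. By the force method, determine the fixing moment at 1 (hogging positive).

Remove the prop at 2; the released (primary) structure is a cantilever built in at 1.
Free-end deflection of the primary structure under the applied loading (downward +):
  point load 10.5 at a = 11.25: Pa²(3L − a)/(6EI) = 5814/EI
  point load 88.4 at a = 6.25: Pa²(3L − a)/(6EI) = 17985/EI
  δ_0 = 23799/EI
Flexibility coefficient — unit upward force at 2: δ_{22} = L³/(3EI) = 651/EI.
The prop prevents deflection at 2: R_2 = δ_0/δ_{22} = 23799/651 = 36.56 kip.
Moment equilibrium about 1: M_1 = Σ(load moments about 1) − R_2·L = 670.6 − 36.56×12.5 = 213.7 kip·ft.

M_1 = 213.7 kip·ft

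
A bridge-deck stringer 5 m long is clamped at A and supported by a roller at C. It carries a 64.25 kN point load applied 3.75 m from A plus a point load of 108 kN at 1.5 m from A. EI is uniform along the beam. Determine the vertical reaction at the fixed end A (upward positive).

Choose R_C as the redundant. The primary structure is the cantilever fixed at A.
Primary-structure tip deflection at C by superposition:
  point load 64.25 at a = 3.75: Pa²(3L − a)/(6EI) = 1694/EI
  point load 108 at a = 1.5: Pa²(3L − a)/(6EI) = 546.8/EI
  δ_0 = 2241/EI
Flexibility coefficient — unit upward force at C: δ_{CC} = L³/(3EI) = 41.67/EI.
The prop prevents deflection at C: R_C = δ_0/δ_{CC} = 2241/41.67 = 53.78 kN.
Vertical equilibrium: R_A = ΣP − R_C = 172.2 − 53.78 = 118.5 kN.

R_A = 118.5 kN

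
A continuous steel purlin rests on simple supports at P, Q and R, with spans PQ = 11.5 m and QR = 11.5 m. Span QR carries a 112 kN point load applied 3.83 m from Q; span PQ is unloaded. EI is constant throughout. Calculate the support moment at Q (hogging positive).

Insert a hinge at Q; M_Q is the redundant, and each span becomes simply supported.
Rotations at Q on the released spans (each span's end-slope, ×1/EI):
  span QR: point load 112 at a = 3.83: Pab(L + b)/(6LEI) = 914.1/EI
  relative rotation θ_0 = (0 + 914.1)/EI = 914.1/EI
A unit hogging moment at Q produces rotation L₁/(3EI) + L₂/(3EI) = 7.667/EI.
Compatibility: M_Q·(L₁+L₂)/(3EI) = θ_0, giving M_Q = 119.2 kN·m (hogging).

M_Q = 119.2 kN·m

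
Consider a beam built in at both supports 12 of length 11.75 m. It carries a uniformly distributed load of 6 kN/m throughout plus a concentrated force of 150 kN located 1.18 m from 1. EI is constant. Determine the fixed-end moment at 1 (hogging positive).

M_1 = 212.3 kN·m

Take the two fixed-end moments M_1, M_2 as redundants; the released structure is the simple span 12.
End rotations of the released simple span under the applied load (×1/EI):
  at 1: UDL 6: wL³/(24EI) = 405.6/EI
  at 2: UDL 6: wL³/(24EI) = 405.6/EI
  at 1: point load 150 at a = 1.18: Pab(L + b)/(6LEI) = 592.3/EI
  at 2: point load 150 at a = 1.18: Pab(L + a)/(6LEI) = 343.1/EI
  θ_10 = 997.9/EI,  θ_20 = 748.7/EI
Flexibility coefficients: a unit moment at one end gives L/(3EI) there and L/(6EI) at the far end, so f₁₁ = f₂₂ = 3.917/EI and f₁₂ = f₂₁ = 1.958/EI.
Compatibility — zero rotation at each built-in end:
  3.917 M_1 + 1.958 M_2 = 997.9
  1.958 M_1 + 3.917 M_2 = 748.7
Solving the pair gives M_1 = 212.3 kN·m and M_2 = 85.02 kN·m (hogging).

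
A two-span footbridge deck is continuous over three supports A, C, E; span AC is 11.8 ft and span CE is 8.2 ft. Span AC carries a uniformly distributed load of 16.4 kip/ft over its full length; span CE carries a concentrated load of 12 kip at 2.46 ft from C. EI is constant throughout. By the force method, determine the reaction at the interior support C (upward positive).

R_C = 141.5 kip

Take M_C as the redundant. Released structure: two simple spans AC and CE with a hinge at C.
End slopes at the hinge C, treating each span as simply supported:
  span AC: UDL 16.4: wL³/(24EI) = 1123/EI
  span CE: point load 12 at a = 2.46: Pab(L + b)/(6LEI) = 48.01/EI
  relative rotation θ_0 = (1123 + 48.01)/EI = 1171/EI
A unit hogging moment at C produces rotation L₁/(3EI) + L₂/(3EI) = 6.667/EI.
Compatibility: M_C·(L₁+L₂)/(3EI) = θ_0, giving M_C = 175.6 kip·ft (hogging).
Span AC, ΣM about A with M_C applied at C: R_C^{AC}·11.8 = 1142 + 175.6, so R_C^{AC} = 111.6 kip and R_A = 193.5 − 111.6 = 81.88 kip.
Span CE, ΣM about E: R_C^{CE}·8.2 = 68.88 + 175.6, so R_C^{CE} = 29.82 kip and R_E = 12 − 29.82 = -17.82 kip.
R_C = 111.6 + 29.82 = 141.5 kip.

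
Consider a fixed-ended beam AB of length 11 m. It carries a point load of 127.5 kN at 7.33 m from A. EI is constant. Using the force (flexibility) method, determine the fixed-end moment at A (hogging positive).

Release both end moments; the primary structure is a simply-supported span AB with redundants M_A and M_B.
Simple-span end rotations at A and B under the given loads:
  at A: point load 127.5 at a = 7.33: Pab(L + b)/(6LEI) = 762.4/EI
  at B: point load 127.5 at a = 7.33: Pab(L + a)/(6LEI) = 952.6/EI
  θ_A0 = 762.4/EI,  θ_B0 = 952.6/EI
Flexibility coefficients: a unit moment at one end gives L/(3EI) there and L/(6EI) at the far end, so f₁₁ = f₂₂ = 3.667/EI and f₁₂ = f₂₁ = 1.833/EI.
Compatibility — zero rotation at each built-in end:
  3.667 M_A + 1.833 M_B = 762.4
  1.833 M_A + 3.667 M_B = 952.6
Solving the pair gives M_A = 104 kN·m and M_B = 207.8 kN·m (hogging).

M_A = 104 kN·m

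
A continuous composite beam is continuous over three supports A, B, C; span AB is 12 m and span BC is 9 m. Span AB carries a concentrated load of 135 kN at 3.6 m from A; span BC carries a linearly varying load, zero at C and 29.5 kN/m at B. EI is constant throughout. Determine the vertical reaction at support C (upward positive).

Insert a hinge at B; M_B is the redundant, and each span becomes simply supported.
End slopes at the hinge B, treating each span as simply supported:
  span AB: point load 135 at a = 3.6: Pab(L + a)/(6LEI) = 884.5/EI
  span BC: triangular load, peak 29.5: w₀L³/(45EI) = 477.9/EI
  relative rotation θ_0 = (884.5 + 477.9)/EI = 1362/EI
A unit hogging moment at B produces rotation L₁/(3EI) + L₂/(3EI) = 7/EI.
Slope continuity at B: θ_0 = M_B·7/EI, so M_B = 1362/7 = 194.6 kN·m (hogging).
Span BC, ΣM about C: R_B^{BC}·9 = 796.5 + 194.6, so R_B^{BC} = 110.1 kN and R_C = 132.8 − 110.1 = 22.62 kN.

R_C = 22.62 kN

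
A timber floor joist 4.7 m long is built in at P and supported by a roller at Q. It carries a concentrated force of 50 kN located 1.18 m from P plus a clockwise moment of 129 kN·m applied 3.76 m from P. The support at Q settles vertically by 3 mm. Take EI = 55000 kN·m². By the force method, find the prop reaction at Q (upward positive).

Remove the prop at Q; the released (primary) structure is a cantilever built in at P.
Primary-structure tip deflection at Q by superposition:
  point load 50 at a = 1.18: Pa²(3L − a)/(6EI) = 149.9/EI
  clockwise couple 129 at a = 3.76: M₀a(2L − a)/(2EI) = 1368/EI
  δ_0 = 1518/EI
Tip deflection under a unit load at Q: L³/(3EI) = 34.61/EI.
With EI = 55000 kN·m²: δ_0 = 0.027595 m and δ_{QQ} = 0.000629 m/kN.
Compatibility — the beam at Q must follow the support down by 0.003 m: δ_0 − R_Q·δ_{QQ} = 0.003, so R_Q = (0.027595 − 0.003)/0.000629 = 39.09 kN.

R_Q = 39.09 kN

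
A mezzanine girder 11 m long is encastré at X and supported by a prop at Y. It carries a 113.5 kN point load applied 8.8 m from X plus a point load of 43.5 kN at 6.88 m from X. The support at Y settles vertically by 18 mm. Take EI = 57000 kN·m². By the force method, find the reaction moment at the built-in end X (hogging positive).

M_X = 222.3 kN·m

Release the roller at Y. Primary structure: cantilever fixed at X.
Free-end deflection of the primary structure under the applied loading (downward +):
  point load 113.5 at a = 8.8: Pa²(3L − a)/(6EI) = 35451/EI
  point load 43.5 at a = 6.88: Pa²(3L − a)/(6EI) = 8964/EI
  δ_0 = 44414/EI
Flexibility coefficient — unit upward force at Y: δ_{YY} = L³/(3EI) = 443.7/EI.
With EI = 57000 kN·m²: δ_0 = 0.7792 m and δ_{YY} = 0.007784 m/kN.
Compatibility — the beam at Y must follow the support down by 0.018 m: δ_0 − R_Y·δ_{YY} = 0.018, so R_Y = (0.7792 − 0.018)/0.007784 = 97.8 kN.
Moment equilibrium about X: M_X = Σ(load moments about X) − R_Y·L = 1298 − 97.8×11 = 222.3 kN·m.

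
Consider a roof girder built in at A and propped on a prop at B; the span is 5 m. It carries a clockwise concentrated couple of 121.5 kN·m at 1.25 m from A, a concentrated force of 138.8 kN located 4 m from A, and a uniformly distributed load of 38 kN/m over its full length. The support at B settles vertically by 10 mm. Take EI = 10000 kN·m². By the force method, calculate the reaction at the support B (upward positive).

R_B = 182.5 kN

Take the reaction at B as the redundant and release it; the primary structure is a cantilever fixed at A.
Deflection at B on the released cantilever, summing each load's contribution:
  clockwise couple 121.5 at a = 1.25: M₀a(2L − a)/(2EI) = 664.5/EI
  point load 138.8 at a = 4: Pa²(3L − a)/(6EI) = 4071/EI
  UDL 38: wL⁴/(8EI) = 2969/EI
  δ_0 = 7705/EI
Flexibility coefficient — unit upward force at B: δ_{BB} = L³/(3EI) = 41.67/EI.
With EI = 10000 kN·m²: δ_0 = 0.77047 m and δ_{BB} = 0.004167 m/kN.
Compatibility — the beam at B must follow the support down by 0.01 m: δ_0 − R_B·δ_{BB} = 0.01, so R_B = (0.77047 − 0.01)/0.004167 = 182.5 kN.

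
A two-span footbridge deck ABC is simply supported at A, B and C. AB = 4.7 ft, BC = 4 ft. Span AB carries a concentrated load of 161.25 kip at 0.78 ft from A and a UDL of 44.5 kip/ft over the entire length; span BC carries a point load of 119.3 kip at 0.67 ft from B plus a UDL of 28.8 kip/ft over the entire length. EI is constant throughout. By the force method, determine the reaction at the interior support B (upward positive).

R_B = 359.5 kip

Take M_B as the redundant. Released structure: two simple spans AB and BC with a hinge at B.
End slopes at the hinge B, treating each span as simply supported:
  span AB: point load 161.25 at a = 0.78: Pab(L + a)/(6LEI) = 95.81/EI
  span AB: UDL 44.5: wL³/(24EI) = 192.5/EI
  span BC: point load 119.3 at a = 0.67: Pab(L + b)/(6LEI) = 81.29/EI
  span BC: UDL 28.8: wL³/(24EI) = 76.8/EI
  relative rotation θ_0 = (288.3 + 158.1)/EI = 446.4/EI
A unit hogging moment at B produces rotation L₁/(3EI) + L₂/(3EI) = 2.9/EI.
Compatibility: M_B·(L₁+L₂)/(3EI) = θ_0, giving M_B = 153.9 kip·ft (hogging).
Span AB, ΣM about A with M_B applied at B: R_B^{AB}·4.7 = 617.3 + 153.9, so R_B^{AB} = 164.1 kip and R_A = 370.4 − 164.1 = 206.3 kip.
Span BC, ΣM about C: R_B^{BC}·4 = 627.7 + 153.9, so R_B^{BC} = 195.4 kip and R_C = 234.5 − 195.4 = 39.1 kip.
R_B = 164.1 + 195.4 = 359.5 kip.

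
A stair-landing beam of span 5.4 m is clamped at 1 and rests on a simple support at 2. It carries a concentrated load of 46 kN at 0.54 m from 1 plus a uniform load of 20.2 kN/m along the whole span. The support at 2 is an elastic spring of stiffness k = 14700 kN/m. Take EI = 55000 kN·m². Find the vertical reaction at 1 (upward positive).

Remove the prop at 2; the released (primary) structure is a cantilever built in at 1.
Downward deflection at the released point 2 due to the loads:
  point load 46 at a = 0.54: Pa²(3L − a)/(6EI) = 35.01/EI
  UDL 20.2: wL⁴/(8EI) = 2147/EI
  δ_0 = 2182/EI
Flexibility coefficient — unit upward force at 2: δ_{22} = L³/(3EI) = 52.49/EI.
With EI = 55000 kN·m²: δ_0 = 0.039673 m and δ_{22} = 0.000954 m/kN.
Compatibility — the spring shortens by R_2/k under the reaction it provides: δ_0 − R_2·δ_{22} = R_2/k. With 1/k = 0.000068 m/kN, R_2 = δ_0 / (δ_{22} + 1/k) = 0.039673 / (0.000954 + 0.000068) = 38.81 kN.
Vertical equilibrium: R_1 = ΣP − R_2 = 155.1 − 38.81 = 116.3 kN.

R_1 = 116.3 kN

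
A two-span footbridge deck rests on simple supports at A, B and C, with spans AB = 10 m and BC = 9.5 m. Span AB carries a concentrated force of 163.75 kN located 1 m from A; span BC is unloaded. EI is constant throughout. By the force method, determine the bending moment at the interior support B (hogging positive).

Insert a hinge at B; M_B is the redundant, and each span becomes simply supported.
End slopes at the hinge B, treating each span as simply supported:
  span AB: point load 163.75 at a = 1: Pab(L + a)/(6LEI) = 270.2/EI
  relative rotation θ_0 = (270.2 + 0)/EI = 270.2/EI
A unit hogging moment at B produces rotation L₁/(3EI) + L₂/(3EI) = 6.5/EI.
Compatibility: M_B·(L₁+L₂)/(3EI) = θ_0, giving M_B = 41.57 kN·m (hogging).

M_B = 41.57 kN·m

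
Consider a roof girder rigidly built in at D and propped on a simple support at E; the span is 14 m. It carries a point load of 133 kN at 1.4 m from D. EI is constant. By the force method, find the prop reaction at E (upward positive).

R_E = 1.929 kN

Take the reaction at E as the redundant and release it; the primary structure is a cantilever fixed at D.
Deflection at E on the released cantilever, summing each load's contribution:
  point load 133 at a = 1.4: Pa²(3L − a)/(6EI) = 1764/EI
Flexibility coefficient — unit upward force at E: δ_{EE} = L³/(3EI) = 914.7/EI.
Compatibility at E: δ_0 − R_E·δ_{EE} = 0, so R_E = 1764/914.7 = 1.929 kN.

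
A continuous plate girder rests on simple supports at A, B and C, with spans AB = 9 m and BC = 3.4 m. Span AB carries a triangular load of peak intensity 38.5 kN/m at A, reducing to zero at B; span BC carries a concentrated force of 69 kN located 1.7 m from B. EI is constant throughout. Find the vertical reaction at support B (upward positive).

Insert a hinge at B; M_B is the redundant, and each span becomes simply supported.
Discontinuity in slope at B on the released structure — sum the simple-span end rotations:
  span AB: triangular load, peak 38.5: 7w₀L³/(360EI) = 545.7/EI
  span BC: point load 69 at a = 1.7: Pab(L + b)/(6LEI) = 49.85/EI
  relative rotation θ_0 = (545.7 + 49.85)/EI = 595.6/EI
A unit hogging moment at B produces rotation L₁/(3EI) + L₂/(3EI) = 4.133/EI.
Compatibility: M_B·(L₁+L₂)/(3EI) = θ_0, giving M_B = 144.1 kN·m (hogging).
Span AB, ΣM about A with M_B applied at B: R_B^{AB}·9 = 519.8 + 144.1, so R_B^{AB} = 73.76 kN and R_A = 173.2 − 73.76 = 99.49 kN.
Span BC, ΣM about C: R_B^{BC}·3.4 = 117.3 + 144.1, so R_B^{BC} = 76.88 kN and R_C = 69 − 76.88 = -7.881 kN.
R_B = 73.76 + 76.88 = 150.6 kN.

R_B = 150.6 kN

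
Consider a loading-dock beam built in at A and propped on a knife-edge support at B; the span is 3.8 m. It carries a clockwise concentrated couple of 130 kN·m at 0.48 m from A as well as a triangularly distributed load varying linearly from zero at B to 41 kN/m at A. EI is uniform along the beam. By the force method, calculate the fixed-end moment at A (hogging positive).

Choose R_B as the redundant. The primary structure is the cantilever fixed at A.
Primary-structure tip deflection at B by superposition:
  clockwise couple 130 at a = 0.48: M₀a(2L − a)/(2EI) = 222.1/EI
  triangular load, peak 41 at the fixed end: w₀L⁴/(30EI) = 285/EI
  δ_0 = 507.1/EI
Flexibility coefficient — unit upward force at B: δ_{BB} = L³/(3EI) = 18.29/EI.
The prop prevents deflection at B: R_B = δ_0/δ_{BB} = 507.1/18.29 = 27.73 kN.
Moment equilibrium about A: M_A = Σ(load moments about A) − R_B·L = 228.7 − 27.73×3.8 = 123.3 kN·m.

M_A = 123.3 kN·m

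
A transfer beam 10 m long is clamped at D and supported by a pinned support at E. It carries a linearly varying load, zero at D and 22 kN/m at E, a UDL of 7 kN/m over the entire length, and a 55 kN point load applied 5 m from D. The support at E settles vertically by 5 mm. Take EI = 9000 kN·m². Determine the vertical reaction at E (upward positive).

R_E = 103.8 kN

Take the reaction at E as the redundant and release it; the primary structure is a cantilever fixed at D.
Free-end deflection of the primary structure under the applied loading (downward +):
  triangular load, peak 22 at the free end: 11w₀L⁴/(120EI) = 20167/EI
  UDL 7: wL⁴/(8EI) = 8750/EI
  point load 55 at a = 5: Pa²(3L − a)/(6EI) = 5729/EI
  δ_0 = 34646/EI
Tip deflection under a unit load at E: L³/(3EI) = 333.3/EI.
With EI = 9000 kN·m²: δ_0 = 3.8495 m and δ_{EE} = 0.037037 m/kN.
Compatibility — the beam at E must follow the support down by 0.005 m: δ_0 − R_E·δ_{EE} = 0.005, so R_E = (3.8495 − 0.005)/0.037037 = 103.8 kN.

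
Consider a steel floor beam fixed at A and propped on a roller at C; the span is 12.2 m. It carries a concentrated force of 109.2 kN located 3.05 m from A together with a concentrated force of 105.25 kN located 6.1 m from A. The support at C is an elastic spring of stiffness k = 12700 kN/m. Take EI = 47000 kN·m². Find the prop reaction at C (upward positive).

R_C = 42.02 kN

Choose R_C as the redundant. The primary structure is the cantilever fixed at A.
Downward deflection at the released point C due to the loads:
  point load 109.2 at a = 3.05: Pa²(3L − a)/(6EI) = 5680/EI
  point load 105.25 at a = 6.1: Pa²(3L − a)/(6EI) = 19908/EI
  δ_0 = 25588/EI
Flexibility coefficient — unit upward force at C: δ_{CC} = L³/(3EI) = 605.3/EI.
With EI = 47000 kN·m²: δ_0 = 0.54443 m and δ_{CC} = 0.012878 m/kN.
Compatibility — the spring shortens by R_C/k under the reaction it provides: δ_0 − R_C·δ_{CC} = R_C/k. With 1/k = 0.000079 m/kN, R_C = δ_0 / (δ_{CC} + 1/k) = 0.54443 / (0.012878 + 0.000079) = 42.02 kN.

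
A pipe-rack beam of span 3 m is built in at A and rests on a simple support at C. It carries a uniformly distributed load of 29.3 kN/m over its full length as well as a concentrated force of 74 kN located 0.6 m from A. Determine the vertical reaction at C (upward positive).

Remove the prop at C; the released (primary) structure is a cantilever built in at A.
Free-end deflection of the primary structure under the applied loading (downward +):
  UDL 29.3: wL⁴/(8EI) = 296.7/EI
  point load 74 at a = 0.6: Pa²(3L − a)/(6EI) = 37.3/EI
  δ_0 = 334/EI
Flexibility coefficient — unit upward force at C: δ_{CC} = L³/(3EI) = 9/EI.
Compatibility at C: δ_0 − R_C·δ_{CC} = 0, so R_C = 334/9 = 37.11 kN.

R_C = 37.11 kN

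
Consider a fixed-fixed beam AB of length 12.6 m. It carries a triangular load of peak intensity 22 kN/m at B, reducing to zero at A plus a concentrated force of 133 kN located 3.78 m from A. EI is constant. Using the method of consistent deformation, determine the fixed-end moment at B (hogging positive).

M_B = 280.2 kN·m

Take the two fixed-end moments M_A, M_B as redundants; the released structure is the simple span AB.
On the primary (simply-supported) span, the end slopes from the loading are:
  at A: triangular load, peak 22: 7w₀L³/(360EI) = 855.7/EI
  at B: triangular load, peak 22: w₀L³/(45EI) = 978/EI
  at A: point load 133 at a = 3.78: Pab(L + b)/(6LEI) = 1256/EI
  at B: point load 133 at a = 3.78: Pab(L + a)/(6LEI) = 960.7/EI
  θ_A0 = 2112/EI,  θ_B0 = 1939/EI
Flexibility coefficients: a unit moment at one end gives L/(3EI) there and L/(6EI) at the far end, so f₁₁ = f₂₂ = 4.2/EI and f₁₂ = f₂₁ = 2.1/EI.
Compatibility — zero rotation at each built-in end:
  4.2 M_A + 2.1 M_B = 2112
  2.1 M_A + 4.2 M_B = 1939
Solving the pair gives M_A = 362.8 kN·m and M_B = 280.2 kN·m (hogging).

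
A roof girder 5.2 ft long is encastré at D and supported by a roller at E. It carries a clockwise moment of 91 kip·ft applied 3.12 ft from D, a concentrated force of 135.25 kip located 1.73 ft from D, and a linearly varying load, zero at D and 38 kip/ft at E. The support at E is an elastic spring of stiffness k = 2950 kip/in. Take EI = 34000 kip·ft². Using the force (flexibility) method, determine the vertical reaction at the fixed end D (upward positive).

Take the reaction at E as the redundant and release it; the primary structure is a cantilever fixed at D.
Primary-structure tip deflection at E by superposition:
  clockwise couple 91 at a = 3.12: M₀a(2L − a)/(2EI) = 1033/EI
  point load 135.25 at a = 1.73: Pa²(3L − a)/(6EI) = 935.7/EI
  triangular load, peak 38 at the free end: 11w₀L⁴/(120EI) = 2547/EI
  δ_0 = 4516/EI
Flexibility coefficient — unit upward force at E: δ_{EE} = L³/(3EI) = 46.87/EI.
With EI = 34000 kip·ft²: δ_0 = 0.13283 ft and δ_{EE} = 0.001379 ft/kip.
Compatibility — the spring shortens by R_E/k under the reaction it provides: δ_0 − R_E·δ_{EE} = R_E/k. With 1/k = 1/(2950×12) ft/kip = 0.000028 ft/kip, R_E = δ_0 / (δ_{EE} + 1/k) = 0.13283 / (0.001379 + 0.000028) = 94.42 kip.
Vertical equilibrium: R_D = ΣP − R_E = 234.1 − 94.42 = 139.6 kip.

R_D = 139.6 kip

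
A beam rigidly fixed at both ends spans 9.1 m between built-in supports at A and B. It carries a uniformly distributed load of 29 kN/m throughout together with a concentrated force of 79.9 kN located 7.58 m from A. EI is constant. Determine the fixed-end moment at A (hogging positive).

Take the two fixed-end moments M_A, M_B as redundants; the released structure is the simple span AB.
On the primary (simply-supported) span, the end slopes from the loading are:
  at A: UDL 29: wL³/(24EI) = 910.6/EI
  at B: UDL 29: wL³/(24EI) = 910.6/EI
  at A: point load 79.9 at a = 7.58: Pab(L + b)/(6LEI) = 179.1/EI
  at B: point load 79.9 at a = 7.58: Pab(L + a)/(6LEI) = 281.2/EI
  θ_A0 = 1090/EI,  θ_B0 = 1192/EI
Flexibility coefficients: a unit moment at one end gives L/(3EI) there and L/(6EI) at the far end, so f₁₁ = f₂₂ = 3.033/EI and f₁₂ = f₂₁ = 1.517/EI.
Compatibility — zero rotation at each built-in end:
  3.033 M_A + 1.517 M_B = 1090
  1.517 M_A + 3.033 M_B = 1192
Solving the pair gives M_A = 217 kN·m and M_B = 284.4 kN·m (hogging).

M_A = 217 kN·m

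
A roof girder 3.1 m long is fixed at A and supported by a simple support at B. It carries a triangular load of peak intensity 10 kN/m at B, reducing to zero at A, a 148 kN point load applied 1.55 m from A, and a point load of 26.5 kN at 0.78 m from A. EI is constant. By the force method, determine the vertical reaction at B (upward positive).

R_B = 57.08 kN

Release the roller at B. Primary structure: cantilever fixed at A.
Deflection at B on the released cantilever, summing each load's contribution:
  triangular load, peak 10 at the free end: 11w₀L⁴/(120EI) = 84.66/EI
  point load 148 at a = 1.55: Pa²(3L − a)/(6EI) = 459.3/EI
  point load 26.5 at a = 0.78: Pa²(3L − a)/(6EI) = 22.89/EI
  δ_0 = 566.8/EI
Tip deflection under a unit load at B: L³/(3EI) = 9.93/EI.
The prop prevents deflection at B: R_B = δ_0/δ_{BB} = 566.8/9.93 = 57.08 kN.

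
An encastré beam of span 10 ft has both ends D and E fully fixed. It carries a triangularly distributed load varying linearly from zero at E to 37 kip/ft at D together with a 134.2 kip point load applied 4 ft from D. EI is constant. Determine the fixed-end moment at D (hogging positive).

M_D = 378.2 kip·ft

Release both end moments; the primary structure is a simply-supported span DE with redundants M_D and M_E.
On the primary (simply-supported) span, the end slopes from the loading are:
  at D: triangular load, peak 37: w₀L³/(45EI) = 822.2/EI
  at E: triangular load, peak 37: 7w₀L³/(360EI) = 719.4/EI
  at D: point load 134.2 at a = 4: Pab(L + b)/(6LEI) = 858.9/EI
  at E: point load 134.2 at a = 4: Pab(L + a)/(6LEI) = 751.5/EI
  θ_D0 = 1681/EI,  θ_E0 = 1471/EI
Flexibility coefficients: a unit moment at one end gives L/(3EI) there and L/(6EI) at the far end, so f₁₁ = f₂₂ = 3.333/EI and f₁₂ = f₂₁ = 1.667/EI.
Compatibility — zero rotation at each built-in end:
  3.333 M_D + 1.667 M_E = 1681
  1.667 M_D + 3.333 M_E = 1471
Solving the pair gives M_D = 378.2 kip·ft and M_E = 252.2 kip·ft (hogging).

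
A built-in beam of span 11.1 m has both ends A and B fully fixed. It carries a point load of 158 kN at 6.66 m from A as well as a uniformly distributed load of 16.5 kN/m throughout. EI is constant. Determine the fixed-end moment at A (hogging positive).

Take the two fixed-end moments M_A, M_B as redundants; the released structure is the simple span AB.
End rotations of the released simple span under the applied load (×1/EI):
  at A: point load 158 at a = 6.66: Pab(L + b)/(6LEI) = 1090/EI
  at B: point load 158 at a = 6.66: Pab(L + a)/(6LEI) = 1246/EI
  at A: UDL 16.5: wL³/(24EI) = 940.2/EI
  at B: UDL 16.5: wL³/(24EI) = 940.2/EI
  θ_A0 = 2030/EI,  θ_B0 = 2186/EI
Flexibility coefficients: a unit moment at one end gives L/(3EI) there and L/(6EI) at the far end, so f₁₁ = f₂₂ = 3.7/EI and f₁₂ = f₂₁ = 1.85/EI.
Compatibility — zero rotation at each built-in end:
  3.7 M_A + 1.85 M_B = 2030
  1.85 M_A + 3.7 M_B = 2186
Solving the pair gives M_A = 337.8 kN·m and M_B = 422 kN·m (hogging).

M_A = 337.8 kN·m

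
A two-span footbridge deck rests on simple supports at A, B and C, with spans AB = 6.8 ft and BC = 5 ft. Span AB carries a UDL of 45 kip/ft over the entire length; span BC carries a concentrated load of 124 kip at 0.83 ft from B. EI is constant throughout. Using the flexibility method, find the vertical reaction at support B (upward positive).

R_B = 320 kip

Insert a hinge at B; M_B is the redundant, and each span becomes simply supported.
End slopes at the hinge B, treating each span as simply supported:
  span AB: UDL 45: wL³/(24EI) = 589.6/EI
  span BC: point load 124 at a = 0.83: Pab(L + b)/(6LEI) = 131.2/EI
  relative rotation θ_0 = (589.6 + 131.2)/EI = 720.7/EI
A unit hogging moment at B produces rotation L₁/(3EI) + L₂/(3EI) = 3.933/EI.
Compatibility: M_B·(L₁+L₂)/(3EI) = θ_0, giving M_B = 183.2 kip·ft (hogging).
Span AB, ΣM about A with M_B applied at B: R_B^{AB}·6.8 = 1040 + 183.2, so R_B^{AB} = 179.9 kip and R_A = 306 − 179.9 = 126.1 kip.
Span BC, ΣM about C: R_B^{BC}·5 = 517.1 + 183.2, so R_B^{BC} = 140.1 kip and R_C = 124 − 140.1 = -16.06 kip.
R_B = 179.9 + 140.1 = 320 kip.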